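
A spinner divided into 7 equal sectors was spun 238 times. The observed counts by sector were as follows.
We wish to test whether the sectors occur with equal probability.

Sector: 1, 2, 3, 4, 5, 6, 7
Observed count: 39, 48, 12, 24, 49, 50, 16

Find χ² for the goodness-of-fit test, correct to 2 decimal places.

47.35

Under H₀ each category has probability 1/7, so each expected count is 238/7 = 34.
cat         O        E   (O−E)²/E
1          39       34      0.735
2          48       34      5.765
3          12       34     14.235
4          24       34      2.941
5          49       34      6.618
6          50       34      7.529
7          16       34      9.529
Sum = 47.35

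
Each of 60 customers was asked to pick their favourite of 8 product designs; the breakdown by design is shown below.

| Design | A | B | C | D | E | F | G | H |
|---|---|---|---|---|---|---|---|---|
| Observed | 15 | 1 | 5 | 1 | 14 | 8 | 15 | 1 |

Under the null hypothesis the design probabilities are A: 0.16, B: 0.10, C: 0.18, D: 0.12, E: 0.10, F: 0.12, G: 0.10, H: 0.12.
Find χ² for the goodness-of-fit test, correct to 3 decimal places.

Expected counts E_i = n·p_i: 60×0.16 = 9.6, 60×0.10 = 6, 60×0.18 = 10.8, 60×0.12 = 7.2, 60×0.10 = 6, 60×0.12 = 7.2, 60×0.10 = 6, 60×0.12 = 7.2.
χ² = (15−9.6)²/9.6 + (1−6)²/6 + (5−10.8)²/10.8 + (1−7.2)²/7.2 + (14−6)²/6 + (8−7.2)²/7.2 + (15−6)²/6 + (1−7.2)²/7.2
   = 3.0375 + 4.1667 + 3.1148 + 5.3389 + 10.6667 + 0.0889 + 13.5000 + 5.3389
Sum = 45.252

45.252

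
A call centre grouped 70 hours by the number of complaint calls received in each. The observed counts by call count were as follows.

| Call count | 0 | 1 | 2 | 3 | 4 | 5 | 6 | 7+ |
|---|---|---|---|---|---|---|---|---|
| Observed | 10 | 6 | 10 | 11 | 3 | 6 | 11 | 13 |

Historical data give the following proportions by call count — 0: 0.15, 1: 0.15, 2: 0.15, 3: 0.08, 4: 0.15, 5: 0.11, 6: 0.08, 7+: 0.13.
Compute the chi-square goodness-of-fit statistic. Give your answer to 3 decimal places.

Expected counts E_i = n·p_i: 70×0.15 = 10.5, 70×0.15 = 10.5, 70×0.15 = 10.5, 70×0.08 = 5.6, 70×0.15 = 10.5, 70×0.11 = 7.7, 70×0.08 = 5.6, 70×0.13 = 9.1.
0: (10 − 10.5)²/10.5 = 0.25/10.5 = 0.0238
1: (6 − 10.5)²/10.5 = 20.25/10.5 = 1.9286
2: (10 − 10.5)²/10.5 = 0.25/10.5 = 0.0238
3: (11 − 5.6)²/5.6 = 29.16/5.6 = 5.2071
4: (3 − 10.5)²/10.5 = 56.25/10.5 = 5.3571
5: (6 − 7.7)²/7.7 = 2.89/7.7 = 0.3753
6: (11 − 5.6)²/5.6 = 29.16/5.6 = 5.2071
7+: (13 − 9.1)²/9.1 = 15.21/9.1 = 1.6714
Sum = 19.794

19.794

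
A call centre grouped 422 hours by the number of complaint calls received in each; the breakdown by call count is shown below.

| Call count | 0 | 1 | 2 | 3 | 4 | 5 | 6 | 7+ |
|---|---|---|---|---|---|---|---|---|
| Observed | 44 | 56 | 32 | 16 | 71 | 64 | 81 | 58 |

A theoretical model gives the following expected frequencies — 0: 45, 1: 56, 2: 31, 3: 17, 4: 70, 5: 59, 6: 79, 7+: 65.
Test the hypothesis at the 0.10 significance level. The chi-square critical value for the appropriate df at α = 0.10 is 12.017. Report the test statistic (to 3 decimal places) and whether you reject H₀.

cat         O        E   (O−E)²/E
0          44       45     0.0222
1          56       56     0.0000
2          32       31     0.0323
3          16       17     0.0588
4          71       70     0.0143
5          64       59     0.4237
6          81       79     0.0506
7+         58       65     0.7538
Sum = 1.356
df = 7. Since 1.356 < 12.017, we do not reject H₀.

1.356; do not reject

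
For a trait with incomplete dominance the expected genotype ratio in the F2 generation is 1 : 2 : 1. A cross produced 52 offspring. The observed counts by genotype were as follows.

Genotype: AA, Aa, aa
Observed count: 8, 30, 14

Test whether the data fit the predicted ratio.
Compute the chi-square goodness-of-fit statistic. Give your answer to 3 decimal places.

Ratio total = 4. Expected counts: 52×1/4 = 13, 52×2/4 = 26, 52×1/4 = 13.
cat         O        E   (O−E)²/E
AA          8       13     1.9231
Aa         30       26     0.6154
aa         14       13     0.0769
Sum = 2.615

2.615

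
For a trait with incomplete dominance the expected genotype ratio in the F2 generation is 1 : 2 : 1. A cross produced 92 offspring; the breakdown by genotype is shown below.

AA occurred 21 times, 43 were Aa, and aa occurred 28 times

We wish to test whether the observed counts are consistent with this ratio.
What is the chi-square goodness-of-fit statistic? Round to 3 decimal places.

1.457

Ratio total = 4. Expected counts: 92×1/4 = 23, 92×2/4 = 46, 92×1/4 = 23.
AA: (21 − 23)²/23 = 4/23 = 0.1739
Aa: (43 − 46)²/46 = 9/46 = 0.1957
aa: (28 − 23)²/23 = 25/23 = 1.0870
Sum = 1.457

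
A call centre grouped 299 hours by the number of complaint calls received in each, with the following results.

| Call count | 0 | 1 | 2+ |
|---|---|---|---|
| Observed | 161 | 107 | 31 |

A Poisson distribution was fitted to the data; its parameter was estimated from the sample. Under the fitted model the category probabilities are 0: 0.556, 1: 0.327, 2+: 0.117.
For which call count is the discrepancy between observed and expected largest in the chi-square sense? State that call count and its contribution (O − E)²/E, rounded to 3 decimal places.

1, 0.871

Expected counts E_i = n·p_i: 299×0.556 = 166.244, 299×0.327 = 97.773, 299×0.117 = 34.983.
cat         O        E   (O−E)²/E
0         161  166.244     0.1654
1         107   97.773     0.8708
2+         31   34.983     0.4535
The largest term is for 1: 0.871.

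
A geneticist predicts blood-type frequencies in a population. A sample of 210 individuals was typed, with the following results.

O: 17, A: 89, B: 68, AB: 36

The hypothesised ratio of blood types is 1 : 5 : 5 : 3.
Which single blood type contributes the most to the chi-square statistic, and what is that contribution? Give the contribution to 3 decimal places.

A, 2.613

Ratio total = 14. Expected counts: 210×1/14 = 15, 210×5/14 = 75, 210×5/14 = 75, 210×3/14 = 45.
cat         O        E   (O−E)²/E
O          17       15     0.2667
A          89       75     2.6133
B          68       75     0.6533
AB         36       45     1.8000
The largest term is for A: 2.613.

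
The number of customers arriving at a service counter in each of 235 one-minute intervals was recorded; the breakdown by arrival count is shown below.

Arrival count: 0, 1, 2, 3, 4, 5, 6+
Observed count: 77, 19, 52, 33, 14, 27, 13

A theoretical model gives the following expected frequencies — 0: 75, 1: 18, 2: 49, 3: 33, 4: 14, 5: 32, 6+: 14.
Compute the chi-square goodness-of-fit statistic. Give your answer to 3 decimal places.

0: (77 − 75)²/75 = 4/75 = 0.0533
1: (19 − 18)²/18 = 1/18 = 0.0556
2: (52 − 49)²/49 = 9/49 = 0.1837
3: (33 − 33)²/33 = 0/33 = 0.0000
4: (14 − 14)²/14 = 0/14 = 0.0000
5: (27 − 32)²/32 = 25/32 = 0.7813
6+: (13 − 14)²/14 = 1/14 = 0.0714
Sum = 1.145

1.145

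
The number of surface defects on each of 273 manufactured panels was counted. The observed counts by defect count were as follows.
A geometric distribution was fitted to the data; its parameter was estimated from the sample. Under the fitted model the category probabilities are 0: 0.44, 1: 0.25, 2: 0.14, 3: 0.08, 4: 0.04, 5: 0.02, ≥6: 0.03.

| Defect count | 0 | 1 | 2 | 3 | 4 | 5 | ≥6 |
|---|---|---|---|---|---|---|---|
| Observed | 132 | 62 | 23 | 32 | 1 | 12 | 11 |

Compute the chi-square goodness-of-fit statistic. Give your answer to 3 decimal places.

Expected counts E_i = n·p_i: 273×0.44 = 120.12, 273×0.25 = 68.25, 273×0.14 = 38.22, 273×0.08 = 21.84, 273×0.04 = 10.92, 273×0.02 = 5.46, 273×0.03 = 8.19.
0: (132 − 120.12)²/120.12 = 141.1344/120.12 = 1.1749
1: (62 − 68.25)²/68.25 = 39.0625/68.25 = 0.5723
2: (23 − 38.22)²/38.22 = 231.6484/38.22 = 6.0609
3: (32 − 21.84)²/21.84 = 103.2256/21.84 = 4.7264
4: (1 − 10.92)²/10.92 = 98.4064/10.92 = 9.0116
5: (12 − 5.46)²/5.46 = 42.7716/5.46 = 7.8336
≥6: (11 − 8.19)²/8.19 = 7.8961/8.19 = 0.9641
Sum = 30.344

30.344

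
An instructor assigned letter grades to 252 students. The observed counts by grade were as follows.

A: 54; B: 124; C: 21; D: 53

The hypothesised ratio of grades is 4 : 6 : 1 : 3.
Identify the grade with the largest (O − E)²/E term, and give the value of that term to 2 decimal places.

A, 4.50

Ratio total = 14. Expected counts: 252×4/14 = 72, 252×6/14 = 108, 252×1/14 = 18, 252×3/14 = 54.
cat         O        E   (O−E)²/E
A          54       72      4.500
B         124      108      2.370
C          21       18      0.500
D          53       54      0.019
The largest term is for A: 4.50.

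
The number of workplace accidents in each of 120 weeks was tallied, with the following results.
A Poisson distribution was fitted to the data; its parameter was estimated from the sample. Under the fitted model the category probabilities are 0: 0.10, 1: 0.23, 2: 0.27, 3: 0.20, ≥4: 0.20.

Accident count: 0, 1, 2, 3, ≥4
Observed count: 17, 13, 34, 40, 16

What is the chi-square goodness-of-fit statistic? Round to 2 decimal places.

Expected counts E_i = n·p_i: 120×0.10 = 12, 120×0.23 = 27.6, 120×0.27 = 32.4, 120×0.20 = 24, 120×0.20 = 24.
cat         O        E   (O−E)²/E
0          17       12      2.083
1          13     27.6      7.723
2          34     32.4      0.079
3          40       24     10.667
≥4         16       24      2.667
Sum = 23.22

23.22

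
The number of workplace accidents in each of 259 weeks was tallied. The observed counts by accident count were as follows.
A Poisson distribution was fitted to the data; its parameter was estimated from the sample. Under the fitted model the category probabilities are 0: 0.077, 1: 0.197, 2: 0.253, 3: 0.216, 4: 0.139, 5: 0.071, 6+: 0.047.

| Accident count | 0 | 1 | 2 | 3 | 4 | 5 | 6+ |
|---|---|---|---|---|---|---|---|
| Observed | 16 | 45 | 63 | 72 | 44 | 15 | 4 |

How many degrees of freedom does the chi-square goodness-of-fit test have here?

There are k = 7 categories and 1 parameter estimated from the data, so df = 7 − 1 − 1 = 5.

5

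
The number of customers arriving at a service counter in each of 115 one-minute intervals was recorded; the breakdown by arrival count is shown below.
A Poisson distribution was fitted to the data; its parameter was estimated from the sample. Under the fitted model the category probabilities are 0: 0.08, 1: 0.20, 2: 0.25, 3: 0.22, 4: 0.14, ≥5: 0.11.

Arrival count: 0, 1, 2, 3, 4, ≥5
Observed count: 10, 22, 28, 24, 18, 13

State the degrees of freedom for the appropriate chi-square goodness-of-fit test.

4

There are k = 6 categories and 1 parameter estimated from the data, so df = 6 − 1 − 1 = 4.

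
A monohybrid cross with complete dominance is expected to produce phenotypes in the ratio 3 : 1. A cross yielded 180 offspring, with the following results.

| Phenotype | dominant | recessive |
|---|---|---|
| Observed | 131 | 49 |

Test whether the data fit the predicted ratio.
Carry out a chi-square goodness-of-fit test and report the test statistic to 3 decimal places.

Ratio total = 4. Expected counts: 180×3/4 = 135, 180×1/4 = 45.
dominant: (131 − 135)²/135 = 16/135 = 0.1185
recessive: (49 − 45)²/45 = 16/45 = 0.3556
Sum = 0.474

0.474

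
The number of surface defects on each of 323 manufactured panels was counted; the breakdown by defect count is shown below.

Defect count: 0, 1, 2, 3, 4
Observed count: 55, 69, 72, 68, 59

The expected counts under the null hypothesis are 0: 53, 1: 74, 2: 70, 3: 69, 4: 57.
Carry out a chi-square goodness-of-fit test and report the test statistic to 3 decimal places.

0.555

χ² = (55−53)²/53 + (69−74)²/74 + (72−70)²/70 + (68−69)²/69 + (59−57)²/57
   = 0.0755 + 0.3378 + 0.0571 + 0.0145 + 0.0702
Sum = 0.555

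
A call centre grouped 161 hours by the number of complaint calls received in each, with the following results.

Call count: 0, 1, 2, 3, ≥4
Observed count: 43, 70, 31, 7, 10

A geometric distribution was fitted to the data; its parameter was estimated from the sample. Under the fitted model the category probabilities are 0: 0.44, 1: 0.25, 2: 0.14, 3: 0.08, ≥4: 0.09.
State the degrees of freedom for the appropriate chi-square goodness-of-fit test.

3

There are k = 5 categories and 1 parameter estimated from the data, so df = 5 − 1 − 1 = 3.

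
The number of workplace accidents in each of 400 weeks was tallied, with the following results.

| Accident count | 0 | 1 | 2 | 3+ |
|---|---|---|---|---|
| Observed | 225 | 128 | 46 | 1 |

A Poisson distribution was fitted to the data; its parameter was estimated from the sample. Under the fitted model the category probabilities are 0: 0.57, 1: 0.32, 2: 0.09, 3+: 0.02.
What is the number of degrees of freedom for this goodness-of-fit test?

There are k = 4 categories and 1 parameter estimated from the data, so df = 4 − 1 − 1 = 2.

2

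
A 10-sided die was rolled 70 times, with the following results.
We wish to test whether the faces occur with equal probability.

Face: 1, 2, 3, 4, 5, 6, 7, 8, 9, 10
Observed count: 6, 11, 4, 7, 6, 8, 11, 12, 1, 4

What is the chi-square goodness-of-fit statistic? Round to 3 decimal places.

Under H₀ each category has probability 1/10, so each expected count is 70/10 = 7.
cat         O        E   (O−E)²/E
1           6        7     0.1429
2          11        7     2.2857
3           4        7     1.2857
4           7        7     0.0000
5           6        7     0.1429
6           8        7     0.1429
7          11        7     2.2857
8          12        7     3.5714
9           1        7     5.1429
10          4        7     1.2857
Sum = 16.286

16.286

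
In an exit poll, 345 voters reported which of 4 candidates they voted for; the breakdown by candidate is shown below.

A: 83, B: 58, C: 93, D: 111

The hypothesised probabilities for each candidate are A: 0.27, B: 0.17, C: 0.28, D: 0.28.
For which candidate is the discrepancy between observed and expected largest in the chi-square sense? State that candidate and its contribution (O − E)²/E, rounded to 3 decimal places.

D, 2.147

Expected counts E_i = n·p_i: 345×0.27 = 93.15, 345×0.17 = 58.65, 345×0.28 = 96.6, 345×0.28 = 96.6.
A: (83 − 93.15)²/93.15 = 103.0225/93.15 = 1.1060
B: (58 − 58.65)²/58.65 = 0.4225/58.65 = 0.0072
C: (93 − 96.6)²/96.6 = 12.96/96.6 = 0.1342
D: (111 − 96.6)²/96.6 = 207.36/96.6 = 2.1466
The largest term is for D: 2.147.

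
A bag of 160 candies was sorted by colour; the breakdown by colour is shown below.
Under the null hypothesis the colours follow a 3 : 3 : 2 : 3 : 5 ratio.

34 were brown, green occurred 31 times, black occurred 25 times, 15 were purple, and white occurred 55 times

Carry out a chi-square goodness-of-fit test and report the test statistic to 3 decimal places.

9.817

Ratio total = 16. Expected counts: 160×3/16 = 30, 160×3/16 = 30, 160×2/16 = 20, 160×3/16 = 30, 160×5/16 = 50.
brown: (34 − 30)²/30 = 16/30 = 0.5333
green: (31 − 30)²/30 = 1/30 = 0.0333
black: (25 − 20)²/20 = 25/20 = 1.2500
purple: (15 − 30)²/30 = 225/30 = 7.5000
white: (55 − 50)²/50 = 25/50 = 0.5000
Sum = 9.817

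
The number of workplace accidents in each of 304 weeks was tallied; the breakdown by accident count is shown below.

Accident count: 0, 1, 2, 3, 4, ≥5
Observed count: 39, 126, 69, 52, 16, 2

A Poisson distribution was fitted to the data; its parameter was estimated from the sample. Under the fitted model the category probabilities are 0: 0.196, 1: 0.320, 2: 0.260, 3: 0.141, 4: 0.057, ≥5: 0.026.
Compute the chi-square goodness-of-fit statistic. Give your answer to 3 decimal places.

23.324

Expected counts E_i = n·p_i: 304×0.196 = 59.584, 304×0.320 = 97.28, 304×0.260 = 79.04, 304×0.141 = 42.864, 304×0.057 = 17.328, 304×0.026 = 7.904.
0: (39 − 59.584)²/59.584 = 423.701056/59.584 = 7.1110
1: (126 − 97.28)²/97.28 = 824.8384/97.28 = 8.4790
2: (69 − 79.04)²/79.04 = 100.8016/79.04 = 1.2753
3: (52 − 42.864)²/42.864 = 83.466496/42.864 = 1.9472
4: (16 − 17.328)²/17.328 = 1.763584/17.328 = 0.1018
≥5: (2 − 7.904)²/7.904 = 34.857216/7.904 = 4.4101
Sum = 23.324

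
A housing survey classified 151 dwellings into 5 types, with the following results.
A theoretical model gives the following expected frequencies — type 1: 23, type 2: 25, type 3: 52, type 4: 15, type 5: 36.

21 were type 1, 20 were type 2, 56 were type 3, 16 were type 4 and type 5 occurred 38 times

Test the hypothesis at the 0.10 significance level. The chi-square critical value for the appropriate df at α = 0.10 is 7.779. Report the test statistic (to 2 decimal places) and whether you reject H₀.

χ² = (21−23)²/23 + (20−25)²/25 + (56−52)²/52 + (16−15)²/15 + (38−36)²/36
   = 0.174 + 1.000 + 0.308 + 0.067 + 0.111
Sum = 1.66
df = 4. Since 1.66 < 7.779, we do not reject H₀.

1.66; do not reject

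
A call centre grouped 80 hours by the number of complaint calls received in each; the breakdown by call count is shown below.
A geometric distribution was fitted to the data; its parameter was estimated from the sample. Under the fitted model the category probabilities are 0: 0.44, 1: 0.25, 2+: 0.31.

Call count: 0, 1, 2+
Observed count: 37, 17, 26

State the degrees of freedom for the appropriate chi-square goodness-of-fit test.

There are k = 3 categories and 1 parameter estimated from the data, so df = 3 − 1 − 1 = 1.

1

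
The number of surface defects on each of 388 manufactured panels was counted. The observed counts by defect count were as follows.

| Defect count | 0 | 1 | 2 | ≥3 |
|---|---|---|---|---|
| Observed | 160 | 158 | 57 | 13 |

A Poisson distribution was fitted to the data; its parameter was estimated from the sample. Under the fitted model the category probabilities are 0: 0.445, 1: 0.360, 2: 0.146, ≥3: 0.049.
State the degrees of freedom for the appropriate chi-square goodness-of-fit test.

There are k = 4 categories and 1 parameter estimated from the data, so df = 4 − 1 − 1 = 2.

2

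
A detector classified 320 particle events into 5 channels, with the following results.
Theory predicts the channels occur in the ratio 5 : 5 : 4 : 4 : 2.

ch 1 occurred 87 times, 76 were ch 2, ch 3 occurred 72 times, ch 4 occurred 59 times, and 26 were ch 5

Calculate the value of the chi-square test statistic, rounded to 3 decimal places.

Ratio total = 20. Expected counts: 320×5/20 = 80, 320×5/20 = 80, 320×4/20 = 64, 320×4/20 = 64, 320×2/20 = 32.
cat         O        E   (O−E)²/E
ch 1       87       80     0.6125
ch 2       76       80     0.2000
ch 3       72       64     1.0000
ch 4       59       64     0.3906
ch 5       26       32     1.1250
Sum = 3.328

3.328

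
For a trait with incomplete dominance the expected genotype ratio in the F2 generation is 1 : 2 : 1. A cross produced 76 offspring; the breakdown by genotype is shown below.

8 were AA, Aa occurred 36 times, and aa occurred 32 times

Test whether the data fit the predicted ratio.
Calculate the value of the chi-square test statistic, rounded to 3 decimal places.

Ratio total = 4. Expected counts: 76×1/4 = 19, 76×2/4 = 38, 76×1/4 = 19.
cat         O        E   (O−E)²/E
AA          8       19     6.3684
Aa         36       38     0.1053
aa         32       19     8.8947
Sum = 15.368

15.368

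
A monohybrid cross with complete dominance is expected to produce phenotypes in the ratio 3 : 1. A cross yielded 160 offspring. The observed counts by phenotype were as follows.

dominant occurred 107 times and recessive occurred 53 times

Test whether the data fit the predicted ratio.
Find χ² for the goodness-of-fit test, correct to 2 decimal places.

5.63

Ratio total = 4. Expected counts: 160×3/4 = 120, 160×1/4 = 40.
dominant: (107 − 120)²/120 = 169/120 = 1.408
recessive: (53 − 40)²/40 = 169/40 = 4.225
Sum = 5.63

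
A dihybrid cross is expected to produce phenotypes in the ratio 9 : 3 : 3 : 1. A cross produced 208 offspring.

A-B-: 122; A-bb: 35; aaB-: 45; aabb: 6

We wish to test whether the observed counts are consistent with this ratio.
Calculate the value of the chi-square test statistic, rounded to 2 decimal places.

5.32

Ratio total = 16. Expected counts: 208×9/16 = 117, 208×3/16 = 39, 208×3/16 = 39, 208×1/16 = 13.
χ² = (122−117)²/117 + (35−39)²/39 + (45−39)²/39 + (6−13)²/13
   = 0.214 + 0.410 + 0.923 + 3.769
Sum = 5.32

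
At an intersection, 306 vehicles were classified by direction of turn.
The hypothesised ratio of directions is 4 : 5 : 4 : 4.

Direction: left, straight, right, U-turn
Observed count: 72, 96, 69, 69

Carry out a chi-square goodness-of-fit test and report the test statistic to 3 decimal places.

Ratio total = 17. Expected counts: 306×4/17 = 72, 306×5/17 = 90, 306×4/17 = 72, 306×4/17 = 72.
χ² = (72−72)²/72 + (96−90)²/90 + (69−72)²/72 + (69−72)²/72
   = 0.0000 + 0.4000 + 0.1250 + 0.1250
Sum = 0.650

0.650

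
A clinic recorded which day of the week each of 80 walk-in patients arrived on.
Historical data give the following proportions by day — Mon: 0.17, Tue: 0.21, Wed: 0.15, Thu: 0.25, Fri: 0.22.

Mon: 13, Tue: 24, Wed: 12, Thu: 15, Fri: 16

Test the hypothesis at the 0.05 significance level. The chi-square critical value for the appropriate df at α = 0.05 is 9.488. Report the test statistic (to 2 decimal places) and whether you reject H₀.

4.51; do not reject

Expected counts E_i = n·p_i: 80×0.17 = 13.6, 80×0.21 = 16.8, 80×0.15 = 12, 80×0.25 = 20, 80×0.22 = 17.6.
Mon: (13 − 13.6)²/13.6 = 0.36/13.6 = 0.026
Tue: (24 − 16.8)²/16.8 = 51.84/16.8 = 3.086
Wed: (12 − 12)²/12 = 0/12 = 0.000
Thu: (15 − 20)²/20 = 25/20 = 1.250
Fri: (16 − 17.6)²/17.6 = 2.56/17.6 = 0.145
Sum = 4.51
df = 4. Since 4.51 < 9.488, we do not reject H₀.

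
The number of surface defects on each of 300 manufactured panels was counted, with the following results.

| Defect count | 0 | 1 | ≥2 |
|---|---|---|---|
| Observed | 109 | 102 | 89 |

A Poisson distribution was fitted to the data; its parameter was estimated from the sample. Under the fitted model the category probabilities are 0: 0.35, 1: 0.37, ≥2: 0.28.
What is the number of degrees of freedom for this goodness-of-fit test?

There are k = 3 categories and 1 parameter estimated from the data, so df = 3 − 1 − 1 = 1.

1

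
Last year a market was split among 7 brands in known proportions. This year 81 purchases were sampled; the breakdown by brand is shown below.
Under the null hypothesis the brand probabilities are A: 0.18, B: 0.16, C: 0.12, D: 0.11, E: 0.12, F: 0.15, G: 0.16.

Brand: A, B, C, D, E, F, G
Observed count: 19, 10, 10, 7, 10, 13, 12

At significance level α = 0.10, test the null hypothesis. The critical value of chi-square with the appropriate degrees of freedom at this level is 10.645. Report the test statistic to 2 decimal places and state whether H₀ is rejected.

Expected counts E_i = n·p_i: 81×0.18 = 14.58, 81×0.16 = 12.96, 81×0.12 = 9.72, 81×0.11 = 8.91, 81×0.12 = 9.72, 81×0.15 = 12.15, 81×0.16 = 12.96.
A: (19 − 14.58)²/14.58 = 19.5364/14.58 = 1.340
B: (10 − 12.96)²/12.96 = 8.7616/12.96 = 0.676
C: (10 − 9.72)²/9.72 = 0.0784/9.72 = 0.008
D: (7 − 8.91)²/8.91 = 3.6481/8.91 = 0.409
E: (10 − 9.72)²/9.72 = 0.0784/9.72 = 0.008
F: (13 − 12.15)²/12.15 = 0.7225/12.15 = 0.059
G: (12 − 12.96)²/12.96 = 0.9216/12.96 = 0.071
Sum = 2.57
df = 6. Since 2.57 < 10.645, we do not reject H₀.

2.57; do not reject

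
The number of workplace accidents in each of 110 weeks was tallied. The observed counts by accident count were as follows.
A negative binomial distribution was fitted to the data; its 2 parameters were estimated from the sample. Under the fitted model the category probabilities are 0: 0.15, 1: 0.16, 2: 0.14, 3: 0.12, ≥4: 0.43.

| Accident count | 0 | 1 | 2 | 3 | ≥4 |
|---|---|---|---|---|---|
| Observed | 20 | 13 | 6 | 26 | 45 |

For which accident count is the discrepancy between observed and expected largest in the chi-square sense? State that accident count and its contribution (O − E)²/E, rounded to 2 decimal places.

3, 12.41

Expected counts E_i = n·p_i: 110×0.15 = 16.5, 110×0.16 = 17.6, 110×0.14 = 15.4, 110×0.12 = 13.2, 110×0.43 = 47.3.
0: (20 − 16.5)²/16.5 = 12.25/16.5 = 0.742
1: (13 − 17.6)²/17.6 = 21.16/17.6 = 1.202
2: (6 − 15.4)²/15.4 = 88.36/15.4 = 5.738
3: (26 − 13.2)²/13.2 = 163.84/13.2 = 12.412
≥4: (45 − 47.3)²/47.3 = 5.29/47.3 = 0.112
The largest term is for 3: 12.41.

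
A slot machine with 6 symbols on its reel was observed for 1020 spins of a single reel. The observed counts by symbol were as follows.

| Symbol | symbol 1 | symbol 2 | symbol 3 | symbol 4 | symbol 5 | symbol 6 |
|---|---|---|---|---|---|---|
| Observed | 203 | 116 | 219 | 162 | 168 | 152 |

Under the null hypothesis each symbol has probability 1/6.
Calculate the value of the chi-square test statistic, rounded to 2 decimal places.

Under H₀ each category has probability 1/6, so each expected count is 1020/6 = 170.
symbol 1: (203 − 170)²/170 = 1089/170 = 6.406
symbol 2: (116 − 170)²/170 = 2916/170 = 17.153
symbol 3: (219 − 170)²/170 = 2401/170 = 14.124
symbol 4: (162 − 170)²/170 = 64/170 = 0.376
symbol 5: (168 − 170)²/170 = 4/170 = 0.024
symbol 6: (152 − 170)²/170 = 324/170 = 1.906
Sum = 39.99

39.99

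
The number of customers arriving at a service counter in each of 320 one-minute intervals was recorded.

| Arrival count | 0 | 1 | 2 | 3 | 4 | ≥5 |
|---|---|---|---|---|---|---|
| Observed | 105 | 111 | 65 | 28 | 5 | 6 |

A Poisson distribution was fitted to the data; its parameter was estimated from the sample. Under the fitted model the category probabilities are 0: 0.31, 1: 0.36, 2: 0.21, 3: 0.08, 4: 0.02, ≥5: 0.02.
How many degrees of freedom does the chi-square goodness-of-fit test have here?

4

There are k = 6 categories and 1 parameter estimated from the data, so df = 6 − 1 − 1 = 4.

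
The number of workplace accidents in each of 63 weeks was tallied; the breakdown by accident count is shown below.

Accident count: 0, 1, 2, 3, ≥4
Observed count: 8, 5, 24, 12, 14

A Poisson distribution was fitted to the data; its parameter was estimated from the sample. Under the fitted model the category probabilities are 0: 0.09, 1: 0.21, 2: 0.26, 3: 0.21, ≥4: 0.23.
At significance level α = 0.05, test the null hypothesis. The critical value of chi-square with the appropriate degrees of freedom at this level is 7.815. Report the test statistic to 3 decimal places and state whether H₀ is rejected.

Expected counts E_i = n·p_i: 63×0.09 = 5.67, 63×0.21 = 13.23, 63×0.26 = 16.38, 63×0.21 = 13.23, 63×0.23 = 14.49.
χ² = (8−5.67)²/5.67 + (5−13.23)²/13.23 + (24−16.38)²/16.38 + (12−13.23)²/13.23 + (14−14.49)²/14.49
   = 0.9575 + 5.1196 + 3.5448 + 0.1144 + 0.0166
Sum = 9.753
df = 3. Since 9.753 > 7.815, we reject H₀.

9.753; reject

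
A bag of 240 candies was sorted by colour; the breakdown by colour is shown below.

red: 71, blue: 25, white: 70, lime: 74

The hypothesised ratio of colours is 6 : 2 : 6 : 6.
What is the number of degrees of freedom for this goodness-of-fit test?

3

There are k = 4 categories and no parameters were estimated from the data, so df = 4 − 1 = 3.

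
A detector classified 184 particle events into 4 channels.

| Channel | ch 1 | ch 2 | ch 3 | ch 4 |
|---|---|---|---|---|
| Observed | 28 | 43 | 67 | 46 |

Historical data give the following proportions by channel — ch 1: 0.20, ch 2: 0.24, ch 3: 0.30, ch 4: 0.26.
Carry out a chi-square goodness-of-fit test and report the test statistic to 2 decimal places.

4.73

Expected counts E_i = n·p_i: 184×0.20 = 36.8, 184×0.24 = 44.16, 184×0.30 = 55.2, 184×0.26 = 47.84.
cat         O        E   (O−E)²/E
ch 1       28     36.8      2.104
ch 2       43    44.16      0.030
ch 3       67     55.2      2.522
ch 4       46    47.84      0.071
Sum = 4.73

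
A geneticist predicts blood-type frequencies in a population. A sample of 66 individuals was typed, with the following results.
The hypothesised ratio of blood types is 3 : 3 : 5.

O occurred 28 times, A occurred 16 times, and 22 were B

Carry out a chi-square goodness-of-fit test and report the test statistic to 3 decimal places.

Ratio total = 11. Expected counts: 66×3/11 = 18, 66×3/11 = 18, 66×5/11 = 30.
χ² = (28−18)²/18 + (16−18)²/18 + (22−30)²/30
   = 5.5556 + 0.2222 + 2.1333
Sum = 7.911

7.911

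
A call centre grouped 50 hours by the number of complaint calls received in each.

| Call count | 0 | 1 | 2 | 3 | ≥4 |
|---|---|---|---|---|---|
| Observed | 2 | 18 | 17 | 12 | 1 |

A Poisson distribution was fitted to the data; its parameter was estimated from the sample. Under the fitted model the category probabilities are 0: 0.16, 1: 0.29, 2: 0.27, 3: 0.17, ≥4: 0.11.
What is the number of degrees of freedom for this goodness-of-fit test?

There are k = 5 categories and 1 parameter estimated from the data, so df = 5 − 1 − 1 = 3.

3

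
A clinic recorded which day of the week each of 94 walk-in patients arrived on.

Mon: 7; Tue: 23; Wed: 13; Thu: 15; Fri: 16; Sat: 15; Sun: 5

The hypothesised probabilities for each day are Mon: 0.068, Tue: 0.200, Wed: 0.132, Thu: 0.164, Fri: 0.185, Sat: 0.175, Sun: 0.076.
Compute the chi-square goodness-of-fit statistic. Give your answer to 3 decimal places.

1.918

Expected counts E_i = n·p_i: 94×0.068 = 6.392, 94×0.200 = 18.8, 94×0.132 = 12.408, 94×0.164 = 15.416, 94×0.185 = 17.39, 94×0.175 = 16.45, 94×0.076 = 7.144.
Mon: (7 − 6.392)²/6.392 = 0.369664/6.392 = 0.0578
Tue: (23 − 18.8)²/18.8 = 17.64/18.8 = 0.9383
Wed: (13 − 12.408)²/12.408 = 0.350464/12.408 = 0.0282
Thu: (15 − 15.416)²/15.416 = 0.173056/15.416 = 0.0112
Fri: (16 − 17.39)²/17.39 = 1.9321/17.39 = 0.1111
Sat: (15 − 16.45)²/16.45 = 2.1025/16.45 = 0.1278
Sun: (5 − 7.144)²/7.144 = 4.596736/7.144 = 0.6434
Sum = 1.918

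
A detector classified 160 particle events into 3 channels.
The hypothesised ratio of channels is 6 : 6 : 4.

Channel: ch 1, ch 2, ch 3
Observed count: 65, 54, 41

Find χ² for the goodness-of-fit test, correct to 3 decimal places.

1.042

Ratio total = 16. Expected counts: 160×6/16 = 60, 160×6/16 = 60, 160×4/16 = 40.
cat         O        E   (O−E)²/E
ch 1       65       60     0.4167
ch 2       54       60     0.6000
ch 3       41       40     0.0250
Sum = 1.042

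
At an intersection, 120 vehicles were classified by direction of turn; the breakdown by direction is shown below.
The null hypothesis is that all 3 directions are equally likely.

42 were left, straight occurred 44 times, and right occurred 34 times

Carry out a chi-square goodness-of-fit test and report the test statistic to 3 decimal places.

1.400

Expected count for each of the 3 categories: 120/3 = 40.
cat           O        E   (O−E)²/E
left         42       40     0.1000
straight     44       40     0.4000
right        34       40     0.9000
Sum = 1.400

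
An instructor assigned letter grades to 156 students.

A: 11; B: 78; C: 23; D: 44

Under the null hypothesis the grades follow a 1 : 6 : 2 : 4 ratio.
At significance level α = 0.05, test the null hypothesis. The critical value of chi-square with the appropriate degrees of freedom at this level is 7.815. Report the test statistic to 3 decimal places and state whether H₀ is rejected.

0.958; do not reject

Ratio total = 13. Expected counts: 156×1/13 = 12, 156×6/13 = 72, 156×2/13 = 24, 156×4/13 = 48.
A: (11 − 12)²/12 = 1/12 = 0.0833
B: (78 − 72)²/72 = 36/72 = 0.5000
C: (23 − 24)²/24 = 1/24 = 0.0417
D: (44 − 48)²/48 = 16/48 = 0.3333
Sum = 0.958
df = 3. Since 0.958 < 7.815, we do not reject H₀.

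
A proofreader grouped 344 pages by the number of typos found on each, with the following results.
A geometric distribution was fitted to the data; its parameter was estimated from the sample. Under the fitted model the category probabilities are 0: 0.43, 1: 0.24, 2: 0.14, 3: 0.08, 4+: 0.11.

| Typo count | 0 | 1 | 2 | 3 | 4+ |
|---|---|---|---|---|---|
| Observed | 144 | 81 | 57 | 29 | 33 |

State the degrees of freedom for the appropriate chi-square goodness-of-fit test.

There are k = 5 categories and 1 parameter estimated from the data, so df = 5 − 1 − 1 = 3.

3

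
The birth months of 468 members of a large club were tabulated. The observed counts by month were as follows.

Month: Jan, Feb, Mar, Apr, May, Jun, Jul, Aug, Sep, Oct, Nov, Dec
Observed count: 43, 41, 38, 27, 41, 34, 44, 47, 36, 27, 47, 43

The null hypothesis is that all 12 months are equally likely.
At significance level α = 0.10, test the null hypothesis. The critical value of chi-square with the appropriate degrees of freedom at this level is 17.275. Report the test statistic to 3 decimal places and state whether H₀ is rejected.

Expected count for each of the 12 categories: 468/12 = 39.
χ² = (43−39)²/39 + (41−39)²/39 + (38−39)²/39 + (27−39)²/39 + (41−39)²/39 + (34−39)²/39 + (44−39)²/39 + (47−39)²/39 + (36−39)²/39 + (27−39)²/39 + (47−39)²/39 + (43−39)²/39
   = 0.4103 + 0.1026 + 0.0256 + 3.6923 + 0.1026 + 0.6410 + 0.6410 + 1.6410 + 0.2308 + 3.6923 + 1.6410 + 0.4103
Sum = 13.231
df = 11. Since 13.231 < 17.275, we do not reject H₀.

13.231; do not reject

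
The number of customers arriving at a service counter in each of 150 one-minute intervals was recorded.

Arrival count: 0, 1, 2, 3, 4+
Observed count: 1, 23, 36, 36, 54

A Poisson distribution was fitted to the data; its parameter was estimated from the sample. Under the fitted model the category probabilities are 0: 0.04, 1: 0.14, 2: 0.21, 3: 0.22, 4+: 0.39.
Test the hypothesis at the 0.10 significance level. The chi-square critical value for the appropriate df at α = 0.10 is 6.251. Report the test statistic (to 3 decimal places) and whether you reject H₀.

Expected counts E_i = n·p_i: 150×0.04 = 6, 150×0.14 = 21, 150×0.21 = 31.5, 150×0.22 = 33, 150×0.39 = 58.5.
0: (1 − 6)²/6 = 25/6 = 4.1667
1: (23 − 21)²/21 = 4/21 = 0.1905
2: (36 − 31.5)²/31.5 = 20.25/31.5 = 0.6429
3: (36 − 33)²/33 = 9/33 = 0.2727
4+: (54 − 58.5)²/58.5 = 20.25/58.5 = 0.3462
Sum = 5.619
df = 3. Since 5.619 < 6.251, we do not reject H₀.

5.619; do not reject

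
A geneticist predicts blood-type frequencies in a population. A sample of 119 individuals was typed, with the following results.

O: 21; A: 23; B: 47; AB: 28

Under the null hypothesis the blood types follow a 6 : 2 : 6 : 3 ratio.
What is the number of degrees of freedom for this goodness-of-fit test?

3

There are k = 4 categories and no parameters were estimated from the data, so df = 4 − 1 = 3.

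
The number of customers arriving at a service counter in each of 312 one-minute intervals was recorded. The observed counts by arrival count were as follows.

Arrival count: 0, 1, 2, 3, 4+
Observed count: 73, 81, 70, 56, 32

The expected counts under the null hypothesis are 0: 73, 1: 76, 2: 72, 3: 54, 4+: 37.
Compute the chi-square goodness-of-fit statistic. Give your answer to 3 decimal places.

χ² = (73−73)²/73 + (81−76)²/76 + (70−72)²/72 + (56−54)²/54 + (32−37)²/37
   = 0.0000 + 0.3289 + 0.0556 + 0.0741 + 0.6757
Sum = 1.134

1.134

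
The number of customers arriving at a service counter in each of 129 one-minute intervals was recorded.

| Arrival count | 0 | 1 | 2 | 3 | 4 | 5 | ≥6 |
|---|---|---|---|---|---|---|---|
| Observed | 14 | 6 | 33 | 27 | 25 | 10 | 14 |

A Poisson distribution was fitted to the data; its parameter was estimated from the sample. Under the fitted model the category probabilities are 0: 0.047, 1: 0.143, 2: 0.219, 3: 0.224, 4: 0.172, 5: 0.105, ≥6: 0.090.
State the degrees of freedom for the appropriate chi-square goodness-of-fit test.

5

There are k = 7 categories and 1 parameter estimated from the data, so df = 7 − 1 − 1 = 5.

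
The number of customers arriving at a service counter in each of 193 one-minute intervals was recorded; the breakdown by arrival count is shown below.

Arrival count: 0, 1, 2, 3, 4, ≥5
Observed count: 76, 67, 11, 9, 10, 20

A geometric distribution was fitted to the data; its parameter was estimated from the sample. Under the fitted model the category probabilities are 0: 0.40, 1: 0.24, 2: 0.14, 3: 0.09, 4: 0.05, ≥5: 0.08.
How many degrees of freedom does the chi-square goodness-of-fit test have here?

4

There are k = 6 categories and 1 parameter estimated from the data, so df = 6 − 1 − 1 = 4.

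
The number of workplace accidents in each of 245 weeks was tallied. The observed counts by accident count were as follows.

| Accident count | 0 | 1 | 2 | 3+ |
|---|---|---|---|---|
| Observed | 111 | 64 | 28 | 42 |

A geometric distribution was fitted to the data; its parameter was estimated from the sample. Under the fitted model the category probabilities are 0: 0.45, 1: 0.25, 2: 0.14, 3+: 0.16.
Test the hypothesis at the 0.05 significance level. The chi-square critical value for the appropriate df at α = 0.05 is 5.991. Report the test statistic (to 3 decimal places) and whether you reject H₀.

1.486; do not reject

Expected counts E_i = n·p_i: 245×0.45 = 110.25, 245×0.25 = 61.25, 245×0.14 = 34.3, 245×0.16 = 39.2.
0: (111 − 110.25)²/110.25 = 0.5625/110.25 = 0.0051
1: (64 − 61.25)²/61.25 = 7.5625/61.25 = 0.1235
2: (28 − 34.3)²/34.3 = 39.69/34.3 = 1.1571
3+: (42 − 39.2)²/39.2 = 7.84/39.2 = 0.2000
Sum = 1.486
df = 2. Since 1.486 < 5.991, we do not reject H₀.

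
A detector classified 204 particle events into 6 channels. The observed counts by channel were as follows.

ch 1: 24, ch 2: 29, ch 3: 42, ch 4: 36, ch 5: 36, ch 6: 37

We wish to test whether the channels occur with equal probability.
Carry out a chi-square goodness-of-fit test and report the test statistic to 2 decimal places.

6.06

Under H₀ each category has probability 1/6, so each expected count is 204/6 = 34.
ch 1: (24 − 34)²/34 = 100/34 = 2.941
ch 2: (29 − 34)²/34 = 25/34 = 0.735
ch 3: (42 − 34)²/34 = 64/34 = 1.882
ch 4: (36 − 34)²/34 = 4/34 = 0.118
ch 5: (36 − 34)²/34 = 4/34 = 0.118
ch 6: (37 − 34)²/34 = 9/34 = 0.265
Sum = 6.06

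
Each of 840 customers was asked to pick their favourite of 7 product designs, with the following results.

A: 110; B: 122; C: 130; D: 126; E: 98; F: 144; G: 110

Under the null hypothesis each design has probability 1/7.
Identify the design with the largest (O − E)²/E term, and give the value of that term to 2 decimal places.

F, 4.80

Under H₀ each category has probability 1/7, so each expected count is 840/7 = 120.
A: (110 − 120)²/120 = 100/120 = 0.833
B: (122 − 120)²/120 = 4/120 = 0.033
C: (130 − 120)²/120 = 100/120 = 0.833
D: (126 − 120)²/120 = 36/120 = 0.300
E: (98 − 120)²/120 = 484/120 = 4.033
F: (144 − 120)²/120 = 576/120 = 4.800
G: (110 − 120)²/120 = 100/120 = 0.833
The largest term is for F: 4.80.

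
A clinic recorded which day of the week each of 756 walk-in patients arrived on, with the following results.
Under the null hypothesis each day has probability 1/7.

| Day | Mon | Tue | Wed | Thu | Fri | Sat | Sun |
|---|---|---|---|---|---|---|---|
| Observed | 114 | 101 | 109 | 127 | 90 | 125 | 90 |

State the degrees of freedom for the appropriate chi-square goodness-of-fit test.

There are k = 7 categories and no parameters were estimated from the data, so df = 7 − 1 = 6.

6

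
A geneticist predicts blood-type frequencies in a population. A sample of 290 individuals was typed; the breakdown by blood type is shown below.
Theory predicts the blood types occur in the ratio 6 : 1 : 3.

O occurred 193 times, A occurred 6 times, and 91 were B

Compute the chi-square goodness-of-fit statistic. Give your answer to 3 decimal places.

20.500

Ratio total = 10. Expected counts: 290×6/10 = 174, 290×1/10 = 29, 290×3/10 = 87.
χ² = (193−174)²/174 + (6−29)²/29 + (91−87)²/87
   = 2.0747 + 18.2414 + 0.1839
Sum = 20.500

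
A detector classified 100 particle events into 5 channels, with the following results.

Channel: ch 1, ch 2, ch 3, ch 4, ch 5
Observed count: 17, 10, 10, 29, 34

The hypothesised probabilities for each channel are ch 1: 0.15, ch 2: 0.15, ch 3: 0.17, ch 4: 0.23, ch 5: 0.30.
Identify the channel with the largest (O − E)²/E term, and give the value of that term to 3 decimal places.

Expected counts E_i = n·p_i: 100×0.15 = 15, 100×0.15 = 15, 100×0.17 = 17, 100×0.23 = 23, 100×0.30 = 30.
cat         O        E   (O−E)²/E
ch 1       17       15     0.2667
ch 2       10       15     1.6667
ch 3       10       17     2.8824
ch 4       29       23     1.5652
ch 5       34       30     0.5333
The largest term is for ch 3: 2.882.

ch 3, 2.882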